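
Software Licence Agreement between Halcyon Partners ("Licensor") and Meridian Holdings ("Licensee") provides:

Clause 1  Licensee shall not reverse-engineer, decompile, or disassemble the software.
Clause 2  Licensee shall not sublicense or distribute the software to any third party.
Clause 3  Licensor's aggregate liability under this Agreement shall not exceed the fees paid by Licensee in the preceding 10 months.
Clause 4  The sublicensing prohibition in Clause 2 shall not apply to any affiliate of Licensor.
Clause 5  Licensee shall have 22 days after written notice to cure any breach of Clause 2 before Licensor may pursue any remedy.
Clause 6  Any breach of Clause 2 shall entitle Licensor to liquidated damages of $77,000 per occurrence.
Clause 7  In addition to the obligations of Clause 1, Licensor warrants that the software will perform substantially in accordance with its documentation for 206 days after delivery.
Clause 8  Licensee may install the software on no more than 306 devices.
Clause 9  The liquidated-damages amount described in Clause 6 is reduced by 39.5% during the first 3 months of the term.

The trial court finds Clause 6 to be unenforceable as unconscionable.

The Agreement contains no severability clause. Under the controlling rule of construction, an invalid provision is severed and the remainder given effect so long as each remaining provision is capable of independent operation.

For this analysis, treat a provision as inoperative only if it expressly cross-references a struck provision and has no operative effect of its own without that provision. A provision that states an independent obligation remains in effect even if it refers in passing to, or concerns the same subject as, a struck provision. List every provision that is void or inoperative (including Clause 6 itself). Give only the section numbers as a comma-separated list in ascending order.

Clause 6 is struck. Clause 9 operates only by reference to Clause 6, so it falls with Clause 6. Under the stated default rule, only provisions that cannot operate independently fall away; the rest are enforced. The provisions still in force are Clause 1, Clause 2, Clause 3, Clause 4, Clause 5, Clause 7, and Clause 8.

6, 9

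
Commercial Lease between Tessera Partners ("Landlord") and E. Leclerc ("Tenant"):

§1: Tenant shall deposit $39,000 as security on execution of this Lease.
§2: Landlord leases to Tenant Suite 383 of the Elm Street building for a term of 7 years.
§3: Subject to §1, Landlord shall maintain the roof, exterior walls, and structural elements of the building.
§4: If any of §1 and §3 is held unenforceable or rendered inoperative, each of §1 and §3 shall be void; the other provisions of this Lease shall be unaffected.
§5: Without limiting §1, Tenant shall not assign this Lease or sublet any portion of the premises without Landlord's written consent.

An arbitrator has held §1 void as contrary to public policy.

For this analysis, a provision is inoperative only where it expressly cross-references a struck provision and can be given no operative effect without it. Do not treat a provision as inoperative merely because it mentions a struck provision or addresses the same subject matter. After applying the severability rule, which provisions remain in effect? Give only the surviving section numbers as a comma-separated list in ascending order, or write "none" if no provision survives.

§1 is struck. Although §5 refers to §1, its operative terms do not depend on §1, so it remains in effect. No other provision's operative terms depend on §1. §4 declares §1 and §3 mutually dependent; since one of them has fallen, all of them are of no effect. That brings down §3 as well. The remainder continues in force under §4. §2, §4, and §5 remain in effect.

2, 4, 5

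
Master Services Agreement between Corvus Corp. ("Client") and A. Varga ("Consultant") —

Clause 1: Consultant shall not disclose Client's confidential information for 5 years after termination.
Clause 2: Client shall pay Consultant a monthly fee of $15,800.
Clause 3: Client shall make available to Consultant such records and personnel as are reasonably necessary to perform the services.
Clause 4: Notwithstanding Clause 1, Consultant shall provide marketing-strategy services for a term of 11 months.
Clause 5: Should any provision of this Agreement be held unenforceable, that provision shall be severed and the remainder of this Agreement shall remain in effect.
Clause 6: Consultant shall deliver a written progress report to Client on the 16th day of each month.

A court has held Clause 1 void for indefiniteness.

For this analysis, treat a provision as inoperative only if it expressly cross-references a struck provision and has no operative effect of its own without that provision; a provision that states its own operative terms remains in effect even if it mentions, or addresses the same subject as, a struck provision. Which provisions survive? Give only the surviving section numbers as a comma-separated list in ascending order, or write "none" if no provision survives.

Clause 1 is struck. Although Clause 4 refers to Clause 1, its operative terms do not depend on Clause 1, so it remains in effect. No other provision's operative terms depend on Clause 1. Under the severability clause in Clause 5, the remaining provisions continue in force. That leaves Clause 2, Clause 3, Clause 4, Clause 5, and Clause 6 in effect.

2, 3, 4, 5, 6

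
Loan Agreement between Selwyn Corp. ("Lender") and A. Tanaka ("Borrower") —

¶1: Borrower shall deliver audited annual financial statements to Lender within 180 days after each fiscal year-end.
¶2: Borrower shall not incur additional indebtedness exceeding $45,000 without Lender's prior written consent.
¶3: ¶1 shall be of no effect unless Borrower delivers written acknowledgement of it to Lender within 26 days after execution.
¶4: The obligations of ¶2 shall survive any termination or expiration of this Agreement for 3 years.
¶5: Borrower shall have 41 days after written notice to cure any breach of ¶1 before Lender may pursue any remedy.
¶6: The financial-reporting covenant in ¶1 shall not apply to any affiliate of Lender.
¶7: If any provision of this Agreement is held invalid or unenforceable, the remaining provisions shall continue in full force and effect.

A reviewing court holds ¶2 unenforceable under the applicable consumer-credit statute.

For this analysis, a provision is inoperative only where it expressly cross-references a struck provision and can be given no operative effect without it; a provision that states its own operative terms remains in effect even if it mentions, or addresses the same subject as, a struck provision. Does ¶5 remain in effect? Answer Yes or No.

¶2 is struck. ¶4 merely fixes the survival period for ¶2; with ¶2 gone it has nothing to operate on and falls away. Under the severability clause in ¶7, the remaining provisions continue in force. ¶1, ¶3, ¶5, ¶6, and ¶7 remain in effect. ¶5 is among the surviving provisions, so the answer is yes.

Yes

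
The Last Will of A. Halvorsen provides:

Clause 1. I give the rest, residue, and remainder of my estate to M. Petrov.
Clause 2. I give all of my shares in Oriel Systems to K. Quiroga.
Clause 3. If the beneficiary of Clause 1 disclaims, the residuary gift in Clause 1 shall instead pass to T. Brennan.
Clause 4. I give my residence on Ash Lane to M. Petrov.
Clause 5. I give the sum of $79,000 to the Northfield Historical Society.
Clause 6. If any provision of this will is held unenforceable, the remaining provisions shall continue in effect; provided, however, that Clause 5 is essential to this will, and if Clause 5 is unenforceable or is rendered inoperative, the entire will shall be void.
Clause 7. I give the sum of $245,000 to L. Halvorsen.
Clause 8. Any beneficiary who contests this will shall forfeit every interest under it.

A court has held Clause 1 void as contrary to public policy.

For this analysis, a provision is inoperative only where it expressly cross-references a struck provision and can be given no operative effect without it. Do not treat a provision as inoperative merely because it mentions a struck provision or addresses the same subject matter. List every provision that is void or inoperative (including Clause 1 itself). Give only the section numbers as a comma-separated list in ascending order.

Clause 1 is struck. Clause 3 has no operative effect of its own apart from Clause 1 and is therefore inoperative. Clause 6 makes Clause 5 an essential term, but Clause 5 is unaffected, so the severability proviso in Clause 6 preserves the remaining provisions. That leaves Clause 2, Clause 4, Clause 5, Clause 6, Clause 7, and Clause 8 in effect.

1, 3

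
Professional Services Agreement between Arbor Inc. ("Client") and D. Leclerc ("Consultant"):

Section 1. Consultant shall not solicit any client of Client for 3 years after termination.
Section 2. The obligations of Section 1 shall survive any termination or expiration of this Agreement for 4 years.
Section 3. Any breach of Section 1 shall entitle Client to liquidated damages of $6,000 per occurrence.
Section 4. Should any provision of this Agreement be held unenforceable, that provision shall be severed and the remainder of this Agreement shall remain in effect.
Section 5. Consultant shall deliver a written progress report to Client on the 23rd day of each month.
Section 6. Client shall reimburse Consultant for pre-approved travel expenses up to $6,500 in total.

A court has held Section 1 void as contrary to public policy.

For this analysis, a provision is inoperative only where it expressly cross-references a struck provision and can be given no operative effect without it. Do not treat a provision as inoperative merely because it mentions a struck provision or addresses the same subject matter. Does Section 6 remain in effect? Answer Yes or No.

Yes

Section 1 is struck. Section 2 has no operative effect of its own apart from Section 1 and is therefore inoperative. Section 3 does nothing except set the liquidated-damages amount by reference to Section 1; with Section 1 gone it has no independent effect and is inoperative. Under the severability clause in Section 4, the remaining provisions continue in force. The provisions still in force are Section 4, Section 5, and Section 6. Section 6 is among the surviving provisions, so the answer is yes.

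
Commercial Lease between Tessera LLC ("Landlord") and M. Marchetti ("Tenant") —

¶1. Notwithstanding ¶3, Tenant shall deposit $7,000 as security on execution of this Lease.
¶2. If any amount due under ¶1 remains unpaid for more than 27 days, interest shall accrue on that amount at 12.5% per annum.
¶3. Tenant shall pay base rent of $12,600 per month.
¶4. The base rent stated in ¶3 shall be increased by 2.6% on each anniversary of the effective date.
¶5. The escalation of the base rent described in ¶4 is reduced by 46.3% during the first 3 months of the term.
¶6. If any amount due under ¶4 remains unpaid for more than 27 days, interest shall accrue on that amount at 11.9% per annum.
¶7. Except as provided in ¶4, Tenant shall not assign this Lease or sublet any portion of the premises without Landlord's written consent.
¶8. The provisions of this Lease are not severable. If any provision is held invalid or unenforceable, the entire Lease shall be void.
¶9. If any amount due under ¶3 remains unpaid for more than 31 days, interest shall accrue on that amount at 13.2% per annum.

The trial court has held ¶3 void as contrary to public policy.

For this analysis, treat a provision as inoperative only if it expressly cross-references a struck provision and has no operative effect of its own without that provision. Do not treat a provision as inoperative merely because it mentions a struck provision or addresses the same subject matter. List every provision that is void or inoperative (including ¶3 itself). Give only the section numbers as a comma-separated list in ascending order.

¶3 is struck. ¶4 does nothing except set the escalation of the base rent by reference to ¶3; with ¶3 gone it has no independent effect and is inoperative. The whole of ¶9 is the default interest on the base rent, defined by reference to ¶3, so ¶9 cannot stand once ¶3 is removed. ¶5 has no operative effect of its own apart from ¶4 and is therefore inoperative. ¶6 does nothing except set the default interest on the escalation of the base rent by reference to ¶4; with ¶4 gone it has no independent effect and is inoperative. ¶8 provides that the Lease is not severable, so the invalidity of any one provision voids the entire Lease. No provision of the Lease survives.

1, 2, 3, 4, 5, 6, 7, 8, 9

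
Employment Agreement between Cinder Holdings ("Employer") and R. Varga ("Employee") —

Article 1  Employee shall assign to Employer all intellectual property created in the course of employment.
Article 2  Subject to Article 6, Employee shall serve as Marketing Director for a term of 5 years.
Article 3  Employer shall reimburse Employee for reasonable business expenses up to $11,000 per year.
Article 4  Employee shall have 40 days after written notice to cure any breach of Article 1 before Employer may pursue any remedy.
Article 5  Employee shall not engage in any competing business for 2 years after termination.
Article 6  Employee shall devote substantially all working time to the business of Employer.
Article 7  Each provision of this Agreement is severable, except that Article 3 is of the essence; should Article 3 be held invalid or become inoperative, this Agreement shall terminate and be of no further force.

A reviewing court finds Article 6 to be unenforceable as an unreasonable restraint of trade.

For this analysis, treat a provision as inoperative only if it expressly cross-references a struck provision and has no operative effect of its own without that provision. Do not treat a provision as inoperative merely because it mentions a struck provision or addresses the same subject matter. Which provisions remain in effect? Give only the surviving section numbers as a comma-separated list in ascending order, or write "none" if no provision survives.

1, 2, 3, 4, 5, 7

Article 6 is struck. Article 2 mentions Article 6 but its own obligation stands independently of Article 6, so Article 2 is not affected. Nothing else in the Agreement is defined by reference to Article 6. Article 7 makes Article 3 an essential term, but Article 3 is unaffected, so the severability proviso in Article 7 preserves the remaining provisions. The provisions still in force are Article 1, Article 2, Article 3, Article 4, Article 5, and Article 7.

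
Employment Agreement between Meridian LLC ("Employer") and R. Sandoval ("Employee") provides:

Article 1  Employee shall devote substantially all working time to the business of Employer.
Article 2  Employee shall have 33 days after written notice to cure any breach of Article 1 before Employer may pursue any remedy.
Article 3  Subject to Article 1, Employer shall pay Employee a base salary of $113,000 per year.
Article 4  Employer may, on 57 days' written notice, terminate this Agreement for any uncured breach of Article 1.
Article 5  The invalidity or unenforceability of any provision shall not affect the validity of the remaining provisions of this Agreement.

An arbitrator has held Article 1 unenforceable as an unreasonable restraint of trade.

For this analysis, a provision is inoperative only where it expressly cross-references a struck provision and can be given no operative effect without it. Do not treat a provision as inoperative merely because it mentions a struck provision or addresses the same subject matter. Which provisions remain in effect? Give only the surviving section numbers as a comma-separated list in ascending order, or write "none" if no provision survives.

3, 5

Article 1 is struck. Article 2 merely fixes the cure period for breach of Article 1; with Article 1 gone it has nothing to operate on and falls away. Article 4 merely fixes the termination right for breach of Article 1; with Article 1 gone it has nothing to operate on and falls away. Article 3 mentions Article 1 but its own obligation stands independently of Article 1, so Article 3 is not affected. Under the severability clause in Article 5, the remaining provisions continue in force. That leaves Article 3 and Article 5 in effect.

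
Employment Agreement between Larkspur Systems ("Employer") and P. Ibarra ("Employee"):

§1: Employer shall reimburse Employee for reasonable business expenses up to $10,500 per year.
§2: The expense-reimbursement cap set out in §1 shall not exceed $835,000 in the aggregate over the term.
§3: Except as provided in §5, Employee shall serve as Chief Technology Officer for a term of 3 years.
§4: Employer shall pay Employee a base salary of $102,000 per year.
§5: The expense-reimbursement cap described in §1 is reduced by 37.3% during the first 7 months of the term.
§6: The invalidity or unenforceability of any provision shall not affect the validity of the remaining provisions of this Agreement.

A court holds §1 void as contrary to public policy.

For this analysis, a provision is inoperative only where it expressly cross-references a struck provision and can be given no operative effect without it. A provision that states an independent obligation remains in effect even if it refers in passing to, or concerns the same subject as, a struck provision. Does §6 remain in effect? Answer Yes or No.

§1 is struck. §2 has no operative effect of its own apart from §1 and is therefore inoperative. §5 does nothing except set the introductory reduction to the expense-reimbursement cap by reference to §1; with §1 gone it has no independent effect and is inoperative. Although §3 refers to §5, its operative terms do not depend on §5, so it remains in effect. Under the severability clause in §6, the remaining provisions continue in force. That leaves §3, §4, and §6 in effect. §6 is among the surviving provisions, so the answer is yes.

Yes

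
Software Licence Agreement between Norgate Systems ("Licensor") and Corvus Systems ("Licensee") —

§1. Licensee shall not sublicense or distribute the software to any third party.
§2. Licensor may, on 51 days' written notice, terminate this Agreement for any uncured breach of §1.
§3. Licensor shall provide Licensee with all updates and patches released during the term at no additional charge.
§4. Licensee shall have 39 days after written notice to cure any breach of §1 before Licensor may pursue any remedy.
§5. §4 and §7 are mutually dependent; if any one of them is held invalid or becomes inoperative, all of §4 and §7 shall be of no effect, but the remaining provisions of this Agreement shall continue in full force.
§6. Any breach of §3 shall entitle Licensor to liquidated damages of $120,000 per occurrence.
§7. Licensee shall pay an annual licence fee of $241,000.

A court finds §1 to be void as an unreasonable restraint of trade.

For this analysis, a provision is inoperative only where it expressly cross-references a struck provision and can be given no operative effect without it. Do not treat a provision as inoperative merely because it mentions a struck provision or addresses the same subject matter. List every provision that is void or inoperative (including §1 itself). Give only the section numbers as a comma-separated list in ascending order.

§1 is struck. §2 operates only by reference to §1, so it falls with §1. The only function of §4 is the cure period for breach of §1, so it cannot stand once §1 is removed. §5 declares §4 and §7 mutually dependent; since one of them has fallen, all of them are of no effect. That brings down §7 as well. The remainder continues in force under §5. The provisions still in force are §3, §5, and §6.

1, 2, 4, 7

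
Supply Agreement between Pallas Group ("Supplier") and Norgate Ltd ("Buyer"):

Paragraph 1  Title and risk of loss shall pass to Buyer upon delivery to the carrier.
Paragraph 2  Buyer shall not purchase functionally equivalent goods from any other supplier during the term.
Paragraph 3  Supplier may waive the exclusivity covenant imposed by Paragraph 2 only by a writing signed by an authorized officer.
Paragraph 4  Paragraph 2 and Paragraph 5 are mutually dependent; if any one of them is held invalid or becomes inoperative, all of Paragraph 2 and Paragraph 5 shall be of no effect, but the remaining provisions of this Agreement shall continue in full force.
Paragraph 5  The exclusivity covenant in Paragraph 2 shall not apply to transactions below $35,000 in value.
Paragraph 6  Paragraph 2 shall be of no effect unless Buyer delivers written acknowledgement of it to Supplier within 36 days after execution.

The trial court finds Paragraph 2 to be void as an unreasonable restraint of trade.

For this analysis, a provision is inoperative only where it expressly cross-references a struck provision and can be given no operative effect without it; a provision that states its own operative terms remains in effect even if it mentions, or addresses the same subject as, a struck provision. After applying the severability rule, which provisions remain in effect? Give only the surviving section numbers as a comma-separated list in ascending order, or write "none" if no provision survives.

1, 4

Paragraph 2 is struck. Paragraph 3 operates only by reference to Paragraph 2, so it falls with Paragraph 2. Paragraph 5 operates only by reference to Paragraph 2, so it falls with Paragraph 2. Paragraph 6 operates only by reference to Paragraph 2, so it falls with Paragraph 2. Paragraph 4 declares Paragraph 2 and Paragraph 5 mutually dependent; since one of them has fallen, all of them are of no effect. The remainder continues in force under Paragraph 4. The provisions still in force are Paragraph 1 and Paragraph 4.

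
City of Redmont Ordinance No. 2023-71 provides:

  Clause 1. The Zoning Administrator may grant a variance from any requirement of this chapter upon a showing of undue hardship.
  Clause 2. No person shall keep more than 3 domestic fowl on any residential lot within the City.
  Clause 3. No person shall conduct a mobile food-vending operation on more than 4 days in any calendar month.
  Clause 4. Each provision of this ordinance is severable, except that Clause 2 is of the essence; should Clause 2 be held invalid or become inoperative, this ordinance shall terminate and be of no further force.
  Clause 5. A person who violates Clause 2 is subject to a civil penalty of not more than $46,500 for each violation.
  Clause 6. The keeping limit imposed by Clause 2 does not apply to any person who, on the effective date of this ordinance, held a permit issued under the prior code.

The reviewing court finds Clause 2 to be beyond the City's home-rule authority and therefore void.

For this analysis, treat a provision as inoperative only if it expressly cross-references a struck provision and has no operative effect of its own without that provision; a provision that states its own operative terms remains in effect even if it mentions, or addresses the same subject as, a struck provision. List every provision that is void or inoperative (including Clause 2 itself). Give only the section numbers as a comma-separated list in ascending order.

1, 2, 3, 4, 5, 6

Clause 2 is struck. The only function of Clause 5 is the civil penalty for violating Clause 2, so it cannot stand once Clause 2 is removed. The only function of Clause 6 is the grandfather exemption from Clause 2, so it cannot stand once Clause 2 is removed. Clause 4 makes Clause 2 an essential term, and Clause 2 is the provision held invalid; under Clause 4, the entire ordinance is therefore void. No provision of the ordinance survives.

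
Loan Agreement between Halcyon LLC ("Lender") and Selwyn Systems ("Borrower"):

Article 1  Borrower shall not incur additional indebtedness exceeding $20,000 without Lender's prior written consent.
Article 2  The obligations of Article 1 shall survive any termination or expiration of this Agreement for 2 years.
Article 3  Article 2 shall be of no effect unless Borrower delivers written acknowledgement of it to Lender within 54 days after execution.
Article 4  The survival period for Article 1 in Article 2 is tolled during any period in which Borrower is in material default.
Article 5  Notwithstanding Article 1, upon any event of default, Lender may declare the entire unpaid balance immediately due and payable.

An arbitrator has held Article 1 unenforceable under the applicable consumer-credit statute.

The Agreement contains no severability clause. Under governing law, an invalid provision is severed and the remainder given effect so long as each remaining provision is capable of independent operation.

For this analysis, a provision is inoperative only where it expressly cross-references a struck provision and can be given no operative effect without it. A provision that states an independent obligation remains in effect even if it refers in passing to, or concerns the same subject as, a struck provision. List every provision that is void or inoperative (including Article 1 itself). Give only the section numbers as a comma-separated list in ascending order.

1, 2, 3, 4

Article 1 is struck. Article 2 has no operative effect of its own apart from Article 1 and is therefore inoperative. Article 3 has no operative effect of its own apart from Article 2 and is therefore inoperative. Article 4 has no operative effect of its own apart from Article 2 and is therefore inoperative. Article 5 mentions Article 1 but its own obligation stands independently of Article 1, so Article 5 is not affected. Under the stated default rule, only provisions that cannot operate independently fall away; the rest are enforced. Only Article 5 remains in effect.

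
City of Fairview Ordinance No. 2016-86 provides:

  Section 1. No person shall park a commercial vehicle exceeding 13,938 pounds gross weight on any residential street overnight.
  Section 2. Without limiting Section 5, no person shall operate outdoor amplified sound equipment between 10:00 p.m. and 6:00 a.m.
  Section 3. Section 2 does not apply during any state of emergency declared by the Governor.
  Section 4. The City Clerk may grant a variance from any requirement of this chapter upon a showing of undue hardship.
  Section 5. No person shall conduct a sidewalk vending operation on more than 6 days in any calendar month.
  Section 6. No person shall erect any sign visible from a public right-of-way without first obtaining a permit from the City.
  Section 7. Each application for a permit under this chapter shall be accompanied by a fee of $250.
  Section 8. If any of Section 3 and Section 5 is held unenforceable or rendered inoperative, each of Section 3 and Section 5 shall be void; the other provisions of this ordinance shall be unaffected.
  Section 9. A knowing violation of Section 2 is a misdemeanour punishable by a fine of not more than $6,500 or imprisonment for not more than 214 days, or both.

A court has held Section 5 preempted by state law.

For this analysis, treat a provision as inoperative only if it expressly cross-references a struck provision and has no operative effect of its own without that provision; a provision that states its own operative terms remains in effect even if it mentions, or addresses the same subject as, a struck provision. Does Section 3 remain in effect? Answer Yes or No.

No

Section 5 is struck. Section 2 mentions Section 5 but its own obligation stands independently of Section 5, so Section 2 is not affected. No other provision's operative terms depend on Section 5. Section 8 declares Section 3 and Section 5 mutually dependent; since one of them has fallen, all of them are of no effect. That brings down Section 3 as well. The remainder continues in force under Section 8. That leaves Section 1, Section 2, Section 4, Section 6, Section 7, Section 8, and Section 9 in effect. Section 3 is among the inoperative provisions, so the answer is no.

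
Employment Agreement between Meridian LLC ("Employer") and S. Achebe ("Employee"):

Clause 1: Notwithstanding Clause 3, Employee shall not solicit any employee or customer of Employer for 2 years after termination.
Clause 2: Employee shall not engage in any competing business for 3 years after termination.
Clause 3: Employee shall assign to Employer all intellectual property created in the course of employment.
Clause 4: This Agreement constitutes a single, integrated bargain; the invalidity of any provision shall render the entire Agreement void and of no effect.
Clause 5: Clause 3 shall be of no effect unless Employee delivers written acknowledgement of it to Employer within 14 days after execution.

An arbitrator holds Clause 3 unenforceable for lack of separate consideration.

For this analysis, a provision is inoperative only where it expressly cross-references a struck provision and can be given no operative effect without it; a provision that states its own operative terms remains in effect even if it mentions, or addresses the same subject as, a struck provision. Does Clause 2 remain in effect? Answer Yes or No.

Clause 3 is struck. Clause 5 operates only by reference to Clause 3, so it falls with Clause 3. Clause 4 provides that the Agreement is not severable, so the invalidity of any one provision voids the entire Agreement. No provision of the Agreement survives. Clause 2 is among the inoperative provisions, so the answer is no.

No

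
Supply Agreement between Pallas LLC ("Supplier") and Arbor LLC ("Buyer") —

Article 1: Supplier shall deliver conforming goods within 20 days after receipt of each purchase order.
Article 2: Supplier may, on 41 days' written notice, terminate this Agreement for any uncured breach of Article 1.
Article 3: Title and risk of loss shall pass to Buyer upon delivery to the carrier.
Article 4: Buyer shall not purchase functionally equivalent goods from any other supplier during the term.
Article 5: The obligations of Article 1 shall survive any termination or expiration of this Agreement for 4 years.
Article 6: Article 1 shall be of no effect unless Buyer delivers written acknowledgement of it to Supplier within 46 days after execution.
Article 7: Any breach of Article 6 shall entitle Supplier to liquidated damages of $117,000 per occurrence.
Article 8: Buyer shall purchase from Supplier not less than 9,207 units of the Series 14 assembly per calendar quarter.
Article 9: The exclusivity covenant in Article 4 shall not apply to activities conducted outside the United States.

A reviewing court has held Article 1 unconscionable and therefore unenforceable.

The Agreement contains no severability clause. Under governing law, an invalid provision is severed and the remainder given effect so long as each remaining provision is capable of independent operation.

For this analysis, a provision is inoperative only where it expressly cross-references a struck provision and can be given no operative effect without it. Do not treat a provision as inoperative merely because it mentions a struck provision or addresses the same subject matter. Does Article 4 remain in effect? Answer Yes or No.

Yes

Article 1 is struck. Article 2 has no operative effect of its own apart from Article 1 and is therefore inoperative. Article 5 has no operative effect of its own apart from Article 1 and is therefore inoperative. The only function of Article 6 is the acknowledgement condition for Article 1, so it cannot stand once Article 1 is removed. Article 7 has no operative effect of its own apart from Article 6 and is therefore inoperative. With no severability clause, the stated default rule severs what cannot stand and enforces each remaining provision that can operate on its own. Article 3, Article 4, Article 8, and Article 9 remain in effect. Article 4 is among the surviving provisions, so the answer is yes.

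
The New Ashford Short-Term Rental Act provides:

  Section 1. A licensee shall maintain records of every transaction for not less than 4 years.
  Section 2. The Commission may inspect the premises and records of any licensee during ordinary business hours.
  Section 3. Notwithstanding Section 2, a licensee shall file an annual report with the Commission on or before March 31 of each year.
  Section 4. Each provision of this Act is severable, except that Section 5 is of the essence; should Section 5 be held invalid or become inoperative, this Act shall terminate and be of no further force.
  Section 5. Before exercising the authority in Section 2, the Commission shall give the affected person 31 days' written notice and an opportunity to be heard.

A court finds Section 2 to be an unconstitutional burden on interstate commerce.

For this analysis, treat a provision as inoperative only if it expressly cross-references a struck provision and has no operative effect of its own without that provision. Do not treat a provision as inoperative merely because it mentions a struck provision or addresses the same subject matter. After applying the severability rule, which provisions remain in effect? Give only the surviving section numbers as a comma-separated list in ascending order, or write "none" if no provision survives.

Section 2 is struck. The only function of Section 5 is the notice-and-hearing requirement for Section 2, so it cannot stand once Section 2 is removed. Section 4 makes Section 5 an essential term, and Section 5 has been rendered inoperative by the cascade; under Section 4, the entire Act is therefore void. No provision of the Act survives.

none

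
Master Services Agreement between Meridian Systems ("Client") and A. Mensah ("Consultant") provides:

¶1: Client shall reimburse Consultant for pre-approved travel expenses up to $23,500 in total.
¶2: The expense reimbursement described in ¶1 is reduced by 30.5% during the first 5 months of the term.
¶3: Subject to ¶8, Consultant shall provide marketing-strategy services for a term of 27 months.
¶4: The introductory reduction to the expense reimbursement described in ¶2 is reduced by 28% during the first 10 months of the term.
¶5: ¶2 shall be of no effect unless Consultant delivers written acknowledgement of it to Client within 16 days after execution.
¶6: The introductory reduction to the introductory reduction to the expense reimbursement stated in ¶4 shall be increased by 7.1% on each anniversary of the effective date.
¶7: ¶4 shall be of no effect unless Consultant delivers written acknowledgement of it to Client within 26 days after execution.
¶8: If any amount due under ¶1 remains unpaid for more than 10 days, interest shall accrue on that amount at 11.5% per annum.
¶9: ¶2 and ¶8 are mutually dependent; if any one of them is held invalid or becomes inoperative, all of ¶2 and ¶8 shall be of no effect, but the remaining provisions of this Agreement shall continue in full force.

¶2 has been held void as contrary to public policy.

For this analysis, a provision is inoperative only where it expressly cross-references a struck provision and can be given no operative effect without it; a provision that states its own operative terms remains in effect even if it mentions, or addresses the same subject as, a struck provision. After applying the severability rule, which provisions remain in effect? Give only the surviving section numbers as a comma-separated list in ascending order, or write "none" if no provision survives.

¶2 is struck. ¶4 does nothing except set the introductory reduction to the introductory reduction to the expense reimbursement by reference to ¶2; with ¶2 gone it has no independent effect and is inoperative. The only function of ¶5 is the acknowledgement condition for ¶2, so it cannot stand once ¶2 is removed. ¶6 has no operative effect of its own apart from ¶4 and is therefore inoperative. ¶7 has no operative effect of its own apart from ¶4 and is therefore inoperative. Although ¶3 refers to ¶8, its operative terms do not depend on ¶8, so it remains in effect. ¶9 declares ¶2 and ¶8 mutually dependent; since one of them has fallen, all of them are of no effect. That brings down ¶8 as well. The remainder continues in force under ¶9. The provisions still in force are ¶1, ¶3, and ¶9.

1, 3, 9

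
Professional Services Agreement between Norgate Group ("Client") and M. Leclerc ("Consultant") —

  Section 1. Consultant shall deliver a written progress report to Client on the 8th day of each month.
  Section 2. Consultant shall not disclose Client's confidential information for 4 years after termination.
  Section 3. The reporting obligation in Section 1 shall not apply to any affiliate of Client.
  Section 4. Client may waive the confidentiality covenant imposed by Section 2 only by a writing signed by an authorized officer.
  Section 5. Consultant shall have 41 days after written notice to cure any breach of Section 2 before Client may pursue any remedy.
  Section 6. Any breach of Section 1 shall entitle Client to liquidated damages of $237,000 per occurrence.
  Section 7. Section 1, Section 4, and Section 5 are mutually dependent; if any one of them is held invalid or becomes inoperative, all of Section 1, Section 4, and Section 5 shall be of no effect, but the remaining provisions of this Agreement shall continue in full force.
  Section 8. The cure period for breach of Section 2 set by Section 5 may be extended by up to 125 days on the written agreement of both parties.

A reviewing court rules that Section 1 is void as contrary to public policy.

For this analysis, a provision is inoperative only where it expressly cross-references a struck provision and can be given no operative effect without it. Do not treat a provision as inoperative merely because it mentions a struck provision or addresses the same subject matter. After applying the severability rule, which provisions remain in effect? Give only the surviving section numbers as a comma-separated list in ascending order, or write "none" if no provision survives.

Section 1 is struck. The whole of Section 3 is the carve-out from the reporting obligation, defined by reference to Section 1, so Section 3 cannot stand once Section 1 is removed. The whole of Section 6 is the liquidated-damages amount, defined by reference to Section 1, so Section 6 cannot stand once Section 1 is removed. Section 7 declares Section 1, Section 4, and Section 5 mutually dependent; since one of them has fallen, all of them are of no effect. That brings down Section 4 and Section 5 as well. Section 8 in turn depends solely on a provision now struck and likewise falls. The remainder continues in force under Section 7. The provisions still in force are Section 2 and Section 7.

2, 7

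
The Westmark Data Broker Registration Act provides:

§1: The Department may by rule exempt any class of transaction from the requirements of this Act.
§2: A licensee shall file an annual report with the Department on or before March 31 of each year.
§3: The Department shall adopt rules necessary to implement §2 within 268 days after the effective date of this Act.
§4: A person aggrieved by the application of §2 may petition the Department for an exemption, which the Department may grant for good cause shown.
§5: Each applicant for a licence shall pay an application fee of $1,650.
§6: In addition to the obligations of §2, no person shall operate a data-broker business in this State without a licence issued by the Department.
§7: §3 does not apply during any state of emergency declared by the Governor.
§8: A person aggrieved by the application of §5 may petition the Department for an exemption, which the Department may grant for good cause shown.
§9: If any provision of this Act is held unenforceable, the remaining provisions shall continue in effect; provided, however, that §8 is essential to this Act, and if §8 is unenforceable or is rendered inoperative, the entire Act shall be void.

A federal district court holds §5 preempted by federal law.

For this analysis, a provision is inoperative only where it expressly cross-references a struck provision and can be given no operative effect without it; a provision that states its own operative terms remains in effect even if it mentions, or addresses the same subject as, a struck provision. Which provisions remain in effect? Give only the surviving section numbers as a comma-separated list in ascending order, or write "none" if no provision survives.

§5 is struck. The only function of §8 is the exemption procedure for §5, so it cannot stand once §5 is removed. §9 makes §8 an essential term, and §8 has been rendered inoperative by the cascade; under §9, the entire Act is therefore void. No provision of the Act survives.

none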